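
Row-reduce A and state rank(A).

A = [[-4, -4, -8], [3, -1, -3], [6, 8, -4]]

rank(A) = 3

Row reduction:
R2 <- R2 - (-3/4)*R1:  [  0  -4  -9 ]
R3 <- R3 - (-3/2)*R1:  [   0    2  -16 ]
R3 <- R3 - (-1/2)*R2:  [     0      0  -41/2 ]
Row echelon form:
[ -4  -4     -8 ]
[  0  -4     -9 ]
[  0   0  -41/2 ]
Nonzero rows / pivot columns: 3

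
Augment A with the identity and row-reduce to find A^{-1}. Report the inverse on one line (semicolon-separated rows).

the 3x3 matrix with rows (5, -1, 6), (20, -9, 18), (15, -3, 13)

inverse = [-63/125 -1/25 36/125; 2/25 -1/5 6/25; 3/5 0 -1/5]

Gauss-Jordan on [A | I]:
R1 <- (1/5)*R1:  [    1  -1/5   6/5  |   1/5     0     0 ]
R2 <- R2 - (20)*R1:  [  0  -5  -6  |  -4   1   0 ]
R3 <- R3 - (15)*R1:  [  0   0  -5  |  -3   0   1 ]
R2 <- (1/-5)*R2:  [    0     1   6/5  |   4/5  -1/5     0 ]
R1 <- R1 - (-1/5)*R2:  [     1      0  36/25  |   9/25  -1/25      0 ]
R3 <- (1/-5)*R3:  [    0     0     1  |   3/5     0  -1/5 ]
R1 <- R1 - (36/25)*R3:  [       1        0        0  |  -63/125    -1/25   36/125 ]
R2 <- R2 - (6/5)*R3:  [    0     1     0  |  2/25  -1/5  6/25 ]
Right block of [I | A^{-1}] is the inverse:
[ -63/125  -1/25  36/125 ]
[    2/25   -1/5    6/25 ]
[     3/5      0    -1/5 ]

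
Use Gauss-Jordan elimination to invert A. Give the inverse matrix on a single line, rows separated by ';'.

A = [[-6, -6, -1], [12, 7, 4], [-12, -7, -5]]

Gauss-Jordan on [A | I]:
R1 <- (1/-6)*R1:  [    1     1   1/6  |  -1/6     0     0 ]
R2 <- R2 - (12)*R1:  [  0  -5   2  |   2   1   0 ]
R3 <- R3 - (-12)*R1:  [  0   5  -3  |  -2   0   1 ]
R2 <- (1/-5)*R2:  [    0     1  -2/5  |  -2/5  -1/5     0 ]
R1 <- R1 - (1)*R2:  [     1      0  17/30  |   7/30    1/5      0 ]
R3 <- R3 - (5)*R2:  [  0   0  -1  |   0   1   1 ]
R3 <- (1/-1)*R3:  [  0   0   1  |   0  -1  -1 ]
R1 <- R1 - (17/30)*R3:  [     1      0      0  |   7/30  23/30  17/30 ]
R2 <- R2 - (-2/5)*R3:  [    0     1     0  |  -2/5  -3/5  -2/5 ]
Right block of [I | A^{-1}] is the inverse:
[ 7/30  23/30  17/30 ]
[ -2/5   -3/5   -2/5 ]
[    0     -1     -1 ]

inverse = [7/30 23/30 17/30; -2/5 -3/5 -2/5; 0 -1 -1]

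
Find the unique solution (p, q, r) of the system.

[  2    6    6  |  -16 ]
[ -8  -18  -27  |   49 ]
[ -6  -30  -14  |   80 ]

(4, -3, -1)

Forward elimination on [A|b]:
R2 <- R2 - (-4)*R1:  [   0    6   -3  -15 ]
R3 <- R3 - (-3)*R1:  [   0  -12    4   32 ]
R3 <- R3 - (-2)*R2:  [  0   0  -2   2 ]
Row echelon form:
[ 2  6   6  |  -16 ]
[ 0  6  -3  |  -15 ]
[ 0  0  -2  |    2 ]
Back-substitution:
r = (2) / -2 = -1
q = (-15 - (-3)*(-1)) / 6 = -3
p = (-16 - (6)*(-3) - (6)*(-1)) / 2 = 4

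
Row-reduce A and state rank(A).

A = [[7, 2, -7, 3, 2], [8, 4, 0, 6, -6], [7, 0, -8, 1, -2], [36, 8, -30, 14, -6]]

Row reduction:
R2 <- R2 - (8/7)*R1:  [     0   12/7      8   18/7  -58/7 ]
R3 <- R3 - (1)*R1:  [  0  -2  -1  -2  -4 ]
R4 <- R4 - (36/7)*R1:  [      0   -16/7       6   -10/7  -114/7 ]
R3 <- R3 - (-7/6)*R2:  [     0      0   25/3      1  -41/3 ]
R4 <- R4 - (-4/3)*R2:  [     0      0   50/3      2  -82/3 ]
R4 <- R4 - (2)*R3:  [ 0  0  0  0  0 ]
Row echelon form:
[ 7     2    -7     3      2 ]
[ 0  12/7     8  18/7  -58/7 ]
[ 0     0  25/3     1  -41/3 ]
[ 0     0     0     0      0 ]
Nonzero rows / pivot columns: 3

rank(A) = 3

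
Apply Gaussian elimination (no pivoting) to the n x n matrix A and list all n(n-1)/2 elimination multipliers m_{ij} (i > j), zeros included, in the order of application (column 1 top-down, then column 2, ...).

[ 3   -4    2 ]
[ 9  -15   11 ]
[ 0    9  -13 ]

multipliers: 3, 0, -3

Forward elimination:
R2 <- R2 - (3)*R1:  [  0  -3   5 ]
R3: entry in column 1 is already 0 -> m_{31} = 0 (no row operation needed)
R3 <- R3 - (-3)*R2:  [ 0  0  2 ]
Multipliers (in order of application): m_{21} = 3, m_{31} = 0, m_{32} = -3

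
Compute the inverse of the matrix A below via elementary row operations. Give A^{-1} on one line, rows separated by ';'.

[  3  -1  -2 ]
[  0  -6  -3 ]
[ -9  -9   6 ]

inverse = [7/12 -2/9 1/12; -1/4 0 -1/12; 1/2 -1/3 1/6]

Gauss-Jordan on [A | I]:
R1 <- (1/3)*R1:  [    1  -1/3  -2/3  |   1/3     0     0 ]
R3 <- R3 - (-9)*R1:  [   0  -12    0  |    3    0    1 ]
R2 <- (1/-6)*R2:  [    0     1   1/2  |     0  -1/6     0 ]
R1 <- R1 - (-1/3)*R2:  [     1      0   -1/2  |    1/3  -1/18      0 ]
R3 <- R3 - (-12)*R2:  [  0   0   6  |   3  -2   1 ]
R3 <- (1/6)*R3:  [    0     0     1  |   1/2  -1/3   1/6 ]
R1 <- R1 - (-1/2)*R3:  [    1     0     0  |  7/12  -2/9  1/12 ]
R2 <- R2 - (1/2)*R3:  [     0      1      0  |   -1/4      0  -1/12 ]
Right block of [I | A^{-1}] is the inverse:
[ 7/12  -2/9   1/12 ]
[ -1/4     0  -1/12 ]
[  1/2  -1/3    1/6 ]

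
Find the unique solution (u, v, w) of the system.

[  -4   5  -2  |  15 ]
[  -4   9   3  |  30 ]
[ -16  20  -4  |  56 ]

Forward elimination on [A|b]:
R2 <- R2 - (1)*R1:  [  0   4   5  15 ]
R3 <- R3 - (4)*R1:  [  0   0   4  -4 ]
Row echelon form:
[ -4  5  -2  |  15 ]
[  0  4   5  |  15 ]
[  0  0   4  |  -4 ]
Back-substitution:
w = (-4) / 4 = -1
v = (15 - (5)*(-1)) / 4 = 5
u = (15 - (5)*(5) - (-2)*(-1)) / -4 = 3

(3, 5, -1)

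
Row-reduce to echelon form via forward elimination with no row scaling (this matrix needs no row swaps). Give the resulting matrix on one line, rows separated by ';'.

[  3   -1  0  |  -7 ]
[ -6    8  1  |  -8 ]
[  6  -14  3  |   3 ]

Forward elimination:
R2 <- R2 - (-2)*R1:  [   0    6    1  -22 ]
R3 <- R3 - (2)*R1:  [   0  -12    3   17 ]
R3 <- R3 - (-2)*R2:  [   0    0    5  -27 ]
Row echelon form:
[ 3  -1  0  |   -7 ]
[ 0   6  1  |  -22 ]
[ 0   0  5  |  -27 ]

REF = [3 -1 0 -7; 0 6 1 -22; 0 0 5 -27]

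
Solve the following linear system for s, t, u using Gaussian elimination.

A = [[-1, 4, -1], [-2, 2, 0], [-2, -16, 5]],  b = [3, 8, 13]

(-4, 0, 1)

Forward elimination on [A|b]:
R2 <- R2 - (2)*R1:  [  0  -6   2   2 ]
R3 <- R3 - (2)*R1:  [   0  -24    7    7 ]
R3 <- R3 - (4)*R2:  [  0   0  -1  -1 ]
Row echelon form:
[ -1   4  -1  |   3 ]
[  0  -6   2  |   2 ]
[  0   0  -1  |  -1 ]
Back-substitution:
u = (-1) / -1 = 1
t = (2 - (2)*(1)) / -6 = 0
s = (3 - (4)*(0) - (-1)*(1)) / -1 = -4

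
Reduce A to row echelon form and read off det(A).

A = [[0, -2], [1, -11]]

Forward elimination:
R1 <-> R2   (pivot in column 1 was zero)
[ 1  -11 ]
[ 0   -2 ]
Upper-triangular form:
[ 1  -11 ]
[ 0   -2 ]
det(A) = (-1)^1 * (1) * (-2) = 2  (1 row swap -> sign -1)

det(A) = 2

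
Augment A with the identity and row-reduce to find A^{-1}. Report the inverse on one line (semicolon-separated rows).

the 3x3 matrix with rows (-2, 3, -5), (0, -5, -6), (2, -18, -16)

Gauss-Jordan on [A | I]:
R1 <- (1/-2)*R1:  [    1  -3/2   5/2  |  -1/2     0     0 ]
R3 <- R3 - (2)*R1:  [   0  -15  -21  |    1    0    1 ]
R2 <- (1/-5)*R2:  [    0     1   6/5  |     0  -1/5     0 ]
R1 <- R1 - (-3/2)*R2:  [     1      0  43/10  |   -1/2  -3/10      0 ]
R3 <- R3 - (-15)*R2:  [  0   0  -3  |   1  -3   1 ]
R3 <- (1/-3)*R3:  [    0     0     1  |  -1/3     1  -1/3 ]
R1 <- R1 - (43/10)*R3:  [     1      0      0  |  14/15  -23/5  43/30 ]
R2 <- R2 - (6/5)*R3:  [    0     1     0  |   2/5  -7/5   2/5 ]
Right block of [I | A^{-1}] is the inverse:
[ 14/15  -23/5  43/30 ]
[   2/5   -7/5    2/5 ]
[  -1/3      1   -1/3 ]

inverse = [14/15 -23/5 43/30; 2/5 -7/5 2/5; -1/3 1 -1/3]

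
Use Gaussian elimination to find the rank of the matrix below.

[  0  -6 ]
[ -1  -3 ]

Row reduction:
R1 <-> R2   (pivot in column 1 was zero)
[ -1  -3 ]
[  0  -6 ]
Row echelon form:
[ -1  -3 ]
[  0  -6 ]
Nonzero rows / pivot columns: 2

rank(A) = 2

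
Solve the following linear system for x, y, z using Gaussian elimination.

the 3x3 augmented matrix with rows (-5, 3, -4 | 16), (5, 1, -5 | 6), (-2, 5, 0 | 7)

Forward elimination on [A|b]:
R2 <- R2 - (-1)*R1:  [  0   4  -9  22 ]
R3 <- R3 - (2/5)*R1:  [    0  19/5   8/5   3/5 ]
R3 <- R3 - (19/20)*R2:  [       0        0   203/20  -203/10 ]
Row echelon form:
[ -5  3      -4  |       16 ]
[  0  4      -9  |       22 ]
[  0  0  203/20  |  -203/10 ]
Back-substitution:
z = (-203/10) / (203/20) = -2
y = (22 - (-9)*(-2)) / 4 = 1
x = (16 - (3)*(1) - (-4)*(-2)) / -5 = -1

(-1, 1, -2)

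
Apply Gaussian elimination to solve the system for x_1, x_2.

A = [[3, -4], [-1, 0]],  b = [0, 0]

Forward elimination on [A|b]:
R2 <- R2 - (-1/3)*R1:  [    0  -4/3     0 ]
Row echelon form:
[ 3    -4  |  0 ]
[ 0  -4/3  |  0 ]
Back-substitution:
x_2 = (0) / (-4/3) = 0
x_1 = (0 - (-4)*(0)) / 3 = 0

(0, 0)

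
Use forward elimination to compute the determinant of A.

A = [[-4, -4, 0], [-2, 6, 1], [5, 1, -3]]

Forward elimination:
R2 <- R2 - (1/2)*R1:  [ 0  8  1 ]
R3 <- R3 - (-5/4)*R1:  [  0  -4  -3 ]
R3 <- R3 - (-1/2)*R2:  [    0     0  -5/2 ]
Upper-triangular form:
[ -4  -4     0 ]
[  0   8     1 ]
[  0   0  -5/2 ]
det(A) = (-1)^0 * (-4) * (8) * (-5/2) = 80  (0 row swaps -> sign +1)

det(A) = 80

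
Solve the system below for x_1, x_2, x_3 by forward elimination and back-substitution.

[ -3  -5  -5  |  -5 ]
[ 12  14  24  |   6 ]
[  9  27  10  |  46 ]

Forward elimination on [A|b]:
R2 <- R2 - (-4)*R1:  [   0   -6    4  -14 ]
R3 <- R3 - (-3)*R1:  [  0  12  -5  31 ]
R3 <- R3 - (-2)*R2:  [ 0  0  3  3 ]
Row echelon form:
[ -3  -5  -5  |   -5 ]
[  0  -6   4  |  -14 ]
[  0   0   3  |    3 ]
Back-substitution:
x_3 = (3) / 3 = 1
x_2 = (-14 - (4)*(1)) / -6 = 3
x_1 = (-5 - (-5)*(3) - (-5)*(1)) / -3 = -5

(-5, 3, 1)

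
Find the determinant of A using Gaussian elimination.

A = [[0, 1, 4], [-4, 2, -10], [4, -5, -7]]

Forward elimination:
R1 <-> R2   (pivot in column 1 was zero)
[ -4   2  -10 ]
[  0   1    4 ]
[  4  -5   -7 ]
R3 <- R3 - (-1)*R1:  [   0   -3  -17 ]
R3 <- R3 - (-3)*R2:  [  0   0  -5 ]
Upper-triangular form:
[ -4  2  -10 ]
[  0  1    4 ]
[  0  0   -5 ]
det(A) = (-1)^1 * (-4) * (1) * (-5) = -20  (1 row swap -> sign -1)

det(A) = -20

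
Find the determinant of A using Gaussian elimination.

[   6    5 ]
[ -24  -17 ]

Forward elimination:
R2 <- R2 - (-4)*R1:  [ 0  3 ]
Upper-triangular form:
[ 6  5 ]
[ 0  3 ]
det(A) = (-1)^0 * (6) * (3) = 18  (0 row swaps -> sign +1)

det(A) = 18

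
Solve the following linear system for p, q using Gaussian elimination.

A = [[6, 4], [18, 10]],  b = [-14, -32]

(1, -5)

Forward elimination on [A|b]:
R2 <- R2 - (3)*R1:  [  0  -2  10 ]
Row echelon form:
[ 6   4  |  -14 ]
[ 0  -2  |   10 ]
Back-substitution:
q = (10) / -2 = -5
p = (-14 - (4)*(-5)) / 6 = 1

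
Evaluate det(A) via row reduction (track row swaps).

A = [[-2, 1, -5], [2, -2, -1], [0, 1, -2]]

det(A) = -16

Forward elimination:
R2 <- R2 - (-1)*R1:  [  0  -1  -6 ]
R3 <- R3 - (-1)*R2:  [  0   0  -8 ]
Upper-triangular form:
[ -2   1  -5 ]
[  0  -1  -6 ]
[  0   0  -8 ]
det(A) = (-1)^0 * (-2) * (-1) * (-8) = -16  (0 row swaps -> sign +1)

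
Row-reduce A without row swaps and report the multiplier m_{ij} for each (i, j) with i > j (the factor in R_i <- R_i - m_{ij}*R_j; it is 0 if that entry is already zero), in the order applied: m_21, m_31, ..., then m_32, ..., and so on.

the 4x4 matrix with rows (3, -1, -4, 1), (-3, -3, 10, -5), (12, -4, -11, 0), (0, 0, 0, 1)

Forward elimination:
R2 <- R2 - (-1)*R1:  [  0  -4   6  -4 ]
R3 <- R3 - (4)*R1:  [  0   0   5  -4 ]
R4: entry in column 1 is already 0 -> m_{41} = 0 (no row operation needed)
R3: entry in column 2 is already 0 -> m_{32} = 0 (no row operation needed)
R4: entry in column 2 is already 0 -> m_{42} = 0 (no row operation needed)
R4: entry in column 3 is already 0 -> m_{43} = 0 (no row operation needed)
Multipliers (in order of application): m_{21} = -1, m_{31} = 4, m_{41} = 0, m_{32} = 0, m_{42} = 0, m_{43} = 0

multipliers: -1, 4, 0, 0, 0, 0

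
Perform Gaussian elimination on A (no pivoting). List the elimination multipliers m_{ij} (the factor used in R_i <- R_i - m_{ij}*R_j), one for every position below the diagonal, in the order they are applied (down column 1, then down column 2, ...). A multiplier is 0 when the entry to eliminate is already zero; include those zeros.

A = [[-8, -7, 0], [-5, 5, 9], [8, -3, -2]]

Forward elimination:
R2 <- R2 - (5/8)*R1:  [    0  75/8     9 ]
R3 <- R3 - (-1)*R1:  [   0  -10   -2 ]
R3 <- R3 - (-16/15)*R2:  [    0     0  38/5 ]
Multipliers (in order of application): m_{21} = 5/8, m_{31} = -1, m_{32} = -16/15

multipliers: 5/8, -1, -16/15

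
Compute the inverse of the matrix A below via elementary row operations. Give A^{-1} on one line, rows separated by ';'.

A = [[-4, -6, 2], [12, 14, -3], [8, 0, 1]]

inverse = [-7/32 -3/32 5/32; 9/16 5/16 -3/16; 7/4 3/4 -1/4]

Gauss-Jordan on [A | I]:
R1 <- (1/-4)*R1:  [    1   3/2  -1/2  |  -1/4     0     0 ]
R2 <- R2 - (12)*R1:  [  0  -4   3  |   3   1   0 ]
R3 <- R3 - (8)*R1:  [   0  -12    5  |    2    0    1 ]
R2 <- (1/-4)*R2:  [    0     1  -3/4  |  -3/4  -1/4     0 ]
R1 <- R1 - (3/2)*R2:  [   1    0  5/8  |  7/8  3/8    0 ]
R3 <- R3 - (-12)*R2:  [  0   0  -4  |  -7  -3   1 ]
R3 <- (1/-4)*R3:  [    0     0     1  |   7/4   3/4  -1/4 ]
R1 <- R1 - (5/8)*R3:  [     1      0      0  |  -7/32  -3/32   5/32 ]
R2 <- R2 - (-3/4)*R3:  [     0      1      0  |   9/16   5/16  -3/16 ]
Right block of [I | A^{-1}] is the inverse:
[ -7/32  -3/32   5/32 ]
[  9/16   5/16  -3/16 ]
[   7/4    3/4   -1/4 ]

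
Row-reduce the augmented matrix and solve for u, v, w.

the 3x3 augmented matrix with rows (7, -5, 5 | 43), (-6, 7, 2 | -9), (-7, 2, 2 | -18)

Forward elimination on [A|b]:
R2 <- R2 - (-6/7)*R1:  [     0   19/7   44/7  195/7 ]
R3 <- R3 - (-1)*R1:  [  0  -3   7  25 ]
R3 <- R3 - (-21/19)*R2:  [       0        0   265/19  1060/19 ]
Row echelon form:
[ 7    -5       5  |       43 ]
[ 0  19/7    44/7  |    195/7 ]
[ 0     0  265/19  |  1060/19 ]
Back-substitution:
w = (1060/19) / (265/19) = 4
v = (195/7 - (44/7)*(4)) / (19/7) = 1
u = (43 - (-5)*(1) - (5)*(4)) / 7 = 4

(4, 1, 4)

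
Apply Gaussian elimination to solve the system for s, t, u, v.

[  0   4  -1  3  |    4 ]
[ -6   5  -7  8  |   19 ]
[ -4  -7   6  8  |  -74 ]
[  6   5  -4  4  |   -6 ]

(-3, 4, -3, -5)

Forward elimination on [A|b]:
R1 <-> R2   (pivot in column 1 was zero)
[ -6   5  -7  8   19 ]
[  0   4  -1  3    4 ]
[ -4  -7   6  8  -74 ]
[  6   5  -4  4   -6 ]
R3 <- R3 - (2/3)*R1:  [      0   -31/3    32/3     8/3  -260/3 ]
R4 <- R4 - (-1)*R1:  [   0   10  -11   12   13 ]
R3 <- R3 - (-31/12)*R2:  [      0       0   97/12  125/12  -229/3 ]
R4 <- R4 - (5/2)*R2:  [     0      0  -17/2    9/2      3 ]
R4 <- R4 - (-102/97)*R3:  [        0         0         0   1499/97  -7495/97 ]
Row echelon form:
[ -6  5     -7        8  |        19 ]
[  0  4     -1        3  |         4 ]
[  0  0  97/12   125/12  |    -229/3 ]
[  0  0      0  1499/97  |  -7495/97 ]
Back-substitution:
v = (-7495/97) / (1499/97) = -5
u = (-229/3 - (125/12)*(-5)) / (97/12) = -3
t = (4 - (-1)*(-3) - (3)*(-5)) / 4 = 4
s = (19 - (5)*(4) - (-7)*(-3) - (8)*(-5)) / -6 = -3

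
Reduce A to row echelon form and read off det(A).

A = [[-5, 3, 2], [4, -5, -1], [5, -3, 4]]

Forward elimination:
R2 <- R2 - (-4/5)*R1:  [     0  -13/5    3/5 ]
R3 <- R3 - (-1)*R1:  [ 0  0  6 ]
Upper-triangular form:
[ -5      3    2 ]
[  0  -13/5  3/5 ]
[  0      0    6 ]
det(A) = (-1)^0 * (-5) * (-13/5) * (6) = 78  (0 row swaps -> sign +1)

det(A) = 78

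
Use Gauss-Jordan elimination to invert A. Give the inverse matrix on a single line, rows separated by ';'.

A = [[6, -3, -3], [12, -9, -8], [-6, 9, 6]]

Gauss-Jordan on [A | I]:
R1 <- (1/6)*R1:  [    1  -1/2  -1/2  |   1/6     0     0 ]
R2 <- R2 - (12)*R1:  [  0  -3  -2  |  -2   1   0 ]
R3 <- R3 - (-6)*R1:  [ 0  6  3  |  1  0  1 ]
R2 <- (1/-3)*R2:  [    0     1   2/3  |   2/3  -1/3     0 ]
R1 <- R1 - (-1/2)*R2:  [    1     0  -1/6  |   1/2  -1/6     0 ]
R3 <- R3 - (6)*R2:  [  0   0  -1  |  -3   2   1 ]
R3 <- (1/-1)*R3:  [  0   0   1  |   3  -2  -1 ]
R1 <- R1 - (-1/6)*R3:  [    1     0     0  |     1  -1/2  -1/6 ]
R2 <- R2 - (2/3)*R3:  [    0     1     0  |  -4/3     1   2/3 ]
Right block of [I | A^{-1}] is the inverse:
[    1  -1/2  -1/6 ]
[ -4/3     1   2/3 ]
[    3    -2    -1 ]

inverse = [1 -1/2 -1/6; -4/3 1 2/3; 3 -2 -1]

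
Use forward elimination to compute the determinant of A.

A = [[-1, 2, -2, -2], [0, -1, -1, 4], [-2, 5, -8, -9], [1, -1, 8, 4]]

Forward elimination:
R3 <- R3 - (2)*R1:  [  0   1  -4  -5 ]
R4 <- R4 - (-1)*R1:  [ 0  1  6  2 ]
R3 <- R3 - (-1)*R2:  [  0   0  -5  -1 ]
R4 <- R4 - (-1)*R2:  [ 0  0  5  6 ]
R4 <- R4 - (-1)*R3:  [ 0  0  0  5 ]
Upper-triangular form:
[ -1   2  -2  -2 ]
[  0  -1  -1   4 ]
[  0   0  -5  -1 ]
[  0   0   0   5 ]
det(A) = (-1)^0 * (-1) * (-1) * (-5) * (5) = -25  (0 row swaps -> sign +1)

det(A) = -25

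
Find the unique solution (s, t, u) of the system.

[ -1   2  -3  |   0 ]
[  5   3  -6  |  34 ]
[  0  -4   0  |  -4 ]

(5, 1, -1)

Forward elimination on [A|b]:
R2 <- R2 - (-5)*R1:  [   0   13  -21   34 ]
R3 <- R3 - (-4/13)*R2:  [      0       0  -84/13   84/13 ]
Row echelon form:
[ -1   2      -3  |      0 ]
[  0  13     -21  |     34 ]
[  0   0  -84/13  |  84/13 ]
Back-substitution:
u = (84/13) / (-84/13) = -1
t = (34 - (-21)*(-1)) / 13 = 1
s = (0 - (2)*(1) - (-3)*(-1)) / -1 = 5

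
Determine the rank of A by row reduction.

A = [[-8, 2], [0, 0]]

rank(A) = 1

Row reduction:
Row echelon form:
[ -8  2 ]
[  0  0 ]
Nonzero rows / pivot columns: 1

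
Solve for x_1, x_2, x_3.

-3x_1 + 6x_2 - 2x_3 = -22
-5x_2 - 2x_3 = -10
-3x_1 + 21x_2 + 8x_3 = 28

Forward elimination on [A|b]:
R3 <- R3 - (1)*R1:  [  0  15  10  50 ]
R3 <- R3 - (-3)*R2:  [  0   0   4  20 ]
Row echelon form:
[ -3   6  -2  |  -22 ]
[  0  -5  -2  |  -10 ]
[  0   0   4  |   20 ]
Back-substitution:
x_3 = (20) / 4 = 5
x_2 = (-10 - (-2)*(5)) / -5 = 0
x_1 = (-22 - (6)*(0) - (-2)*(5)) / -3 = 4

(4, 0, 5)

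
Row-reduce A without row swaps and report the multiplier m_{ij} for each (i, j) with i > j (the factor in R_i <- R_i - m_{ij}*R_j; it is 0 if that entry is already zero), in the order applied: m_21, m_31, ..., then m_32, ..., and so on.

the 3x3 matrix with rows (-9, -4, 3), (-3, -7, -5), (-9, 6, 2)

Forward elimination:
R2 <- R2 - (1/3)*R1:  [     0  -17/3     -6 ]
R3 <- R3 - (1)*R1:  [  0  10  -1 ]
R3 <- R3 - (-30/17)*R2:  [       0        0  -197/17 ]
Multipliers (in order of application): m_{21} = 1/3, m_{31} = 1, m_{32} = -30/17

multipliers: 1/3, 1, -30/17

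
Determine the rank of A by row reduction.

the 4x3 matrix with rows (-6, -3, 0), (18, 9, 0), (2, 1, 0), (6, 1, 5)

Row reduction:
R2 <- R2 - (-3)*R1:  [ 0  0  0 ]
R3 <- R3 - (-1/3)*R1:  [ 0  0  0 ]
R4 <- R4 - (-1)*R1:  [  0  -2   5 ]
R2 <-> R4   (pivot in column 2 was zero)
[ -6  -3  0 ]
[  0  -2  5 ]
[  0   0  0 ]
[  0   0  0 ]
Row echelon form:
[ -6  -3  0 ]
[  0  -2  5 ]
[  0   0  0 ]
[  0   0  0 ]
Nonzero rows / pivot columns: 2

rank(A) = 2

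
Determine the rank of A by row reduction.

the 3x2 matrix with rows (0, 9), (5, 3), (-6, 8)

Row reduction:
R1 <-> R2   (pivot in column 1 was zero)
[  5  3 ]
[  0  9 ]
[ -6  8 ]
R3 <- R3 - (-6/5)*R1:  [    0  58/5 ]
R3 <- R3 - (58/45)*R2:  [ 0  0 ]
Row echelon form:
[ 5  3 ]
[ 0  9 ]
[ 0  0 ]
Nonzero rows / pivot columns: 2

rank(A) = 2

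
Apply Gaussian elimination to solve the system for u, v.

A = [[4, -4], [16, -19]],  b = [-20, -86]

Forward elimination on [A|b]:
R2 <- R2 - (4)*R1:  [  0  -3  -6 ]
Row echelon form:
[ 4  -4  |  -20 ]
[ 0  -3  |   -6 ]
Back-substitution:
v = (-6) / -3 = 2
u = (-20 - (-4)*(2)) / 4 = -3

(-3, 2)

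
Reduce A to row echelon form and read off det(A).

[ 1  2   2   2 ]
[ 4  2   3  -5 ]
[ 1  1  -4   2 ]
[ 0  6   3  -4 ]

det(A) = -553

Forward elimination:
R2 <- R2 - (4)*R1:  [   0   -6   -5  -13 ]
R3 <- R3 - (1)*R1:  [  0  -1  -6   0 ]
R3 <- R3 - (1/6)*R2:  [     0      0  -31/6   13/6 ]
R4 <- R4 - (-1)*R2:  [   0    0   -2  -17 ]
R4 <- R4 - (12/31)*R3:  [       0        0        0  -553/31 ]
Upper-triangular form:
[ 1   2      2        2 ]
[ 0  -6     -5      -13 ]
[ 0   0  -31/6     13/6 ]
[ 0   0      0  -553/31 ]
det(A) = (-1)^0 * (1) * (-6) * (-31/6) * (-553/31) = -553  (0 row swaps -> sign +1)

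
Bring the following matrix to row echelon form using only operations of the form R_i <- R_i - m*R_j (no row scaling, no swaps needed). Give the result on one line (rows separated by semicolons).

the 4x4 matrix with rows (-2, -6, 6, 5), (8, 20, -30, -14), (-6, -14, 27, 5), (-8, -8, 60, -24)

Forward elimination:
R2 <- R2 - (-4)*R1:  [  0  -4  -6   6 ]
R3 <- R3 - (3)*R1:  [   0    4    9  -10 ]
R4 <- R4 - (4)*R1:  [   0   16   36  -44 ]
R3 <- R3 - (-1)*R2:  [  0   0   3  -4 ]
R4 <- R4 - (-4)*R2:  [   0    0   12  -20 ]
R4 <- R4 - (4)*R3:  [  0   0   0  -4 ]
Row echelon form:
[ -2  -6   6   5 ]
[  0  -4  -6   6 ]
[  0   0   3  -4 ]
[  0   0   0  -4 ]

REF = [-2 -6 6 5; 0 -4 -6 6; 0 0 3 -4; 0 0 0 -4]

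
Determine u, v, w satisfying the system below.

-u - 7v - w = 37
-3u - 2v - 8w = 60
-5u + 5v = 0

(-4, -4, -5)

Forward elimination on [A|b]:
R2 <- R2 - (3)*R1:  [   0   19   -5  -51 ]
R3 <- R3 - (5)*R1:  [    0    40     5  -185 ]
R3 <- R3 - (40/19)*R2:  [        0         0    295/19  -1475/19 ]
Row echelon form:
[ -1  -7      -1  |        37 ]
[  0  19      -5  |       -51 ]
[  0   0  295/19  |  -1475/19 ]
Back-substitution:
w = (-1475/19) / (295/19) = -5
v = (-51 - (-5)*(-5)) / 19 = -4
u = (37 - (-7)*(-4) - (-1)*(-5)) / -1 = -4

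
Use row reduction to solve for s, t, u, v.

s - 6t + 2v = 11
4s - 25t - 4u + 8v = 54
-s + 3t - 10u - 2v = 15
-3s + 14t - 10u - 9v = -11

Forward elimination on [A|b]:
R2 <- R2 - (4)*R1:  [  0  -1  -4   0  10 ]
R3 <- R3 - (-1)*R1:  [   0   -3  -10    0   26 ]
R4 <- R4 - (-3)*R1:  [   0   -4  -10   -3   22 ]
R3 <- R3 - (3)*R2:  [  0   0   2   0  -4 ]
R4 <- R4 - (4)*R2:  [   0    0    6   -3  -18 ]
R4 <- R4 - (3)*R3:  [  0   0   0  -3  -6 ]
Row echelon form:
[ 1  -6   0   2  |  11 ]
[ 0  -1  -4   0  |  10 ]
[ 0   0   2   0  |  -4 ]
[ 0   0   0  -3  |  -6 ]
Back-substitution:
v = (-6) / -3 = 2
u = (-4) / 2 = -2
t = (10 - (-4)*(-2)) / -1 = -2
s = (11 - (-6)*(-2) - (2)*(2)) / 1 = -5

(-5, -2, -2, 2)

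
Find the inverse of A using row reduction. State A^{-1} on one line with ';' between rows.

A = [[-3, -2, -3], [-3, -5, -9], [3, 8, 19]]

Gauss-Jordan on [A | I]:
R1 <- (1/-3)*R1:  [    1   2/3     1  |  -1/3     0     0 ]
R2 <- R2 - (-3)*R1:  [  0  -3  -6  |  -1   1   0 ]
R3 <- R3 - (3)*R1:  [  0   6  16  |   1   0   1 ]
R2 <- (1/-3)*R2:  [    0     1     2  |   1/3  -1/3     0 ]
R1 <- R1 - (2/3)*R2:  [    1     0  -1/3  |  -5/9   2/9     0 ]
R3 <- R3 - (6)*R2:  [  0   0   4  |  -1   2   1 ]
R3 <- (1/4)*R3:  [    0     0     1  |  -1/4   1/2   1/4 ]
R1 <- R1 - (-1/3)*R3:  [      1       0       0  |  -23/36    7/18    1/12 ]
R2 <- R2 - (2)*R3:  [    0     1     0  |   5/6  -4/3  -1/2 ]
Right block of [I | A^{-1}] is the inverse:
[ -23/36  7/18  1/12 ]
[    5/6  -4/3  -1/2 ]
[   -1/4   1/2   1/4 ]

inverse = [-23/36 7/18 1/12; 5/6 -4/3 -1/2; -1/4 1/2 1/4]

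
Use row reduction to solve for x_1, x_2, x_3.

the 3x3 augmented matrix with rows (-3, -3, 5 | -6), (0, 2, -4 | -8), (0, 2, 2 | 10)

(5, 2, 3)

Forward elimination on [A|b]:
R3 <- R3 - (1)*R2:  [  0   0   6  18 ]
Row echelon form:
[ -3  -3   5  |  -6 ]
[  0   2  -4  |  -8 ]
[  0   0   6  |  18 ]
Back-substitution:
x_3 = (18) / 6 = 3
x_2 = (-8 - (-4)*(3)) / 2 = 2
x_1 = (-6 - (-3)*(2) - (5)*(3)) / -3 = 5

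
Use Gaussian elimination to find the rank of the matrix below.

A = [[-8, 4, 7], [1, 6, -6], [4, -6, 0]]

Row reduction:
R2 <- R2 - (-1/8)*R1:  [     0   13/2  -41/8 ]
R3 <- R3 - (-1/2)*R1:  [   0   -4  7/2 ]
R3 <- R3 - (-8/13)*R2:  [    0     0  9/26 ]
Row echelon form:
[ -8     4      7 ]
[  0  13/2  -41/8 ]
[  0     0   9/26 ]
Nonzero rows / pivot columns: 3

rank(A) = 3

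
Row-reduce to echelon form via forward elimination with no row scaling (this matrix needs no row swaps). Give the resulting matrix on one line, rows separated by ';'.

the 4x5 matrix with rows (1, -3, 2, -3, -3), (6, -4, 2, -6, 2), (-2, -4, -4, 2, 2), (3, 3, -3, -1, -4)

Forward elimination:
R2 <- R2 - (6)*R1:  [   0   14  -10   12   20 ]
R3 <- R3 - (-2)*R1:  [   0  -10    0   -4   -4 ]
R4 <- R4 - (3)*R1:  [  0  12  -9   8   5 ]
R3 <- R3 - (-5/7)*R2:  [     0      0  -50/7   32/7   72/7 ]
R4 <- R4 - (6/7)*R2:  [     0      0   -3/7  -16/7  -85/7 ]
R4 <- R4 - (3/50)*R3:  [       0        0        0   -64/25  -319/25 ]
Row echelon form:
[ 1  -3      2      -3       -3 ]
[ 0  14    -10      12       20 ]
[ 0   0  -50/7    32/7     72/7 ]
[ 0   0      0  -64/25  -319/25 ]

REF = [1 -3 2 -3 -3; 0 14 -10 12 20; 0 0 -50/7 32/7 72/7; 0 0 0 -64/25 -319/25]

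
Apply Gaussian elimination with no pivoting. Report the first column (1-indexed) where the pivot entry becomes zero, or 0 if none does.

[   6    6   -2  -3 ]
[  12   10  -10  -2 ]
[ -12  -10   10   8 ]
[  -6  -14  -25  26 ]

first zero-pivot column = 3

Naive forward elimination:
R2 <- R2 - (2)*R1:  [  0  -2  -6   4 ]
R3 <- R3 - (-2)*R1:  [ 0  2  6  2 ]
R4 <- R4 - (-1)*R1:  [   0   -8  -27   23 ]
R3 <- R3 - (-1)*R2:  [ 0  0  0  6 ]
R4 <- R4 - (4)*R2:  [  0   0  -3   7 ]
Matrix at this point:
[ 6   6  -2  -3 ]
[ 0  -2  -6   4 ]
[ 0   0   0   6 ]
[ 0   0  -3   7 ]
Pivot entry (3,3) is zero but row 4 has -3 in column 3 -> naive elimination stops; a row interchange (e.g. R3 <-> R4) would be required here.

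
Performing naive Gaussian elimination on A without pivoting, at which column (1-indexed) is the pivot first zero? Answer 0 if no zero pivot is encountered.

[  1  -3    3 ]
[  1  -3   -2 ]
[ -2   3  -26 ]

Naive forward elimination:
R2 <- R2 - (1)*R1:  [  0   0  -5 ]
R3 <- R3 - (-2)*R1:  [   0   -3  -20 ]
Matrix at this point:
[ 1  -3    3 ]
[ 0   0   -5 ]
[ 0  -3  -20 ]
Pivot entry (2,2) is zero but row 3 has -3 in column 2 -> naive elimination stops; a row interchange (e.g. R2 <-> R3) would be required here.

first zero-pivot column = 2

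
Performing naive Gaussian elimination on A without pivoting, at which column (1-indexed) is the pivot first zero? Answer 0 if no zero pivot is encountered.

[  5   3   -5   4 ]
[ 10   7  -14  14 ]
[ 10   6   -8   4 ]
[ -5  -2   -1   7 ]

Naive forward elimination:
R2 <- R2 - (2)*R1:  [  0   1  -4   6 ]
R3 <- R3 - (2)*R1:  [  0   0   2  -4 ]
R4 <- R4 - (-1)*R1:  [  0   1  -6  11 ]
R4 <- R4 - (1)*R2:  [  0   0  -2   5 ]
R4 <- R4 - (-1)*R3:  [ 0  0  0  1 ]
All pivots nonzero; naive elimination completes without hitting a zero pivot.

first zero-pivot column = 0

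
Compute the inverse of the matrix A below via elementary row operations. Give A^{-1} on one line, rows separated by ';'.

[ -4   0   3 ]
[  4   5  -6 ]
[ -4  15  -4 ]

Gauss-Jordan on [A | I]:
R1 <- (1/-4)*R1:  [    1     0  -3/4  |  -1/4     0     0 ]
R2 <- R2 - (4)*R1:  [  0   5  -3  |   1   1   0 ]
R3 <- R3 - (-4)*R1:  [  0  15  -7  |  -1   0   1 ]
R2 <- (1/5)*R2:  [    0     1  -3/5  |   1/5   1/5     0 ]
R3 <- R3 - (15)*R2:  [  0   0   2  |  -4  -3   1 ]
R3 <- (1/2)*R3:  [    0     0     1  |    -2  -3/2   1/2 ]
R1 <- R1 - (-3/4)*R3:  [    1     0     0  |  -7/4  -9/8   3/8 ]
R2 <- R2 - (-3/5)*R3:  [     0      1      0  |     -1  -7/10   3/10 ]
Right block of [I | A^{-1}] is the inverse:
[ -7/4   -9/8   3/8 ]
[   -1  -7/10  3/10 ]
[   -2   -3/2   1/2 ]

inverse = [-7/4 -9/8 3/8; -1 -7/10 3/10; -2 -3/2 1/2]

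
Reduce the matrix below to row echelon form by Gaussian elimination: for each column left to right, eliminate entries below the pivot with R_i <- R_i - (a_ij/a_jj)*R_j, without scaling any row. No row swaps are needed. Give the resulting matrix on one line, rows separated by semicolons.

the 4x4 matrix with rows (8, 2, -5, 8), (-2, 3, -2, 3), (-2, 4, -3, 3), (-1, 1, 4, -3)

REF = [8 2 -5 8; 0 7/2 -13/4 5; 0 0 -1/14 -10/7; 0 0 0 -189/2]

Forward elimination:
R2 <- R2 - (-1/4)*R1:  [     0    7/2  -13/4      5 ]
R3 <- R3 - (-1/4)*R1:  [     0    9/2  -17/4      5 ]
R4 <- R4 - (-1/8)*R1:  [    0   5/4  27/8    -2 ]
R3 <- R3 - (9/7)*R2:  [     0      0  -1/14  -10/7 ]
R4 <- R4 - (5/14)*R2:  [      0       0  127/28  -53/14 ]
R4 <- R4 - (-127/2)*R3:  [      0       0       0  -189/2 ]
Row echelon form:
[ 8    2     -5       8 ]
[ 0  7/2  -13/4       5 ]
[ 0    0  -1/14   -10/7 ]
[ 0    0      0  -189/2 ]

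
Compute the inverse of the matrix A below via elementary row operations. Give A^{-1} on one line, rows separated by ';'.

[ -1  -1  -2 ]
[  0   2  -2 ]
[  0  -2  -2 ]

Gauss-Jordan on [A | I]:
R1 <- (1/-1)*R1:  [  1   1   2  |  -1   0   0 ]
R2 <- (1/2)*R2:  [   0    1   -1  |    0  1/2    0 ]
R1 <- R1 - (1)*R2:  [    1     0     3  |    -1  -1/2     0 ]
R3 <- R3 - (-2)*R2:  [  0   0  -4  |   0   1   1 ]
R3 <- (1/-4)*R3:  [    0     0     1  |     0  -1/4  -1/4 ]
R1 <- R1 - (3)*R3:  [   1    0    0  |   -1  1/4  3/4 ]
R2 <- R2 - (-1)*R3:  [    0     1     0  |     0   1/4  -1/4 ]
Right block of [I | A^{-1}] is the inverse:
[ -1   1/4   3/4 ]
[  0   1/4  -1/4 ]
[  0  -1/4  -1/4 ]

inverse = [-1 1/4 3/4; 0 1/4 -1/4; 0 -1/4 -1/4]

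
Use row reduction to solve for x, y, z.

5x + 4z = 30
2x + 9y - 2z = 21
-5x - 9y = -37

Forward elimination on [A|b]:
R2 <- R2 - (2/5)*R1:  [     0      9  -18/5      9 ]
R3 <- R3 - (-1)*R1:  [  0  -9   4  -7 ]
R3 <- R3 - (-1)*R2:  [   0    0  2/5    2 ]
Row echelon form:
[ 5  0      4  |  30 ]
[ 0  9  -18/5  |   9 ]
[ 0  0    2/5  |   2 ]
Back-substitution:
z = (2) / (2/5) = 5
y = (9 - (-18/5)*(5)) / 9 = 3
x = (30 - (4)*(5)) / 5 = 2

(2, 3, 5)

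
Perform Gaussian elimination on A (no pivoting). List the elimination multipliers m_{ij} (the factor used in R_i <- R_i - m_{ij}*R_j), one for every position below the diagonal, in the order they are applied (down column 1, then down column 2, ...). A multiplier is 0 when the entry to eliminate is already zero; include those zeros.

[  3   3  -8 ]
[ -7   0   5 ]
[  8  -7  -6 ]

Forward elimination:
R2 <- R2 - (-7/3)*R1:  [     0      7  -41/3 ]
R3 <- R3 - (8/3)*R1:  [    0   -15  46/3 ]
R3 <- R3 - (-15/7)*R2:  [       0        0  -293/21 ]
Multipliers (in order of application): m_{21} = -7/3, m_{31} = 8/3, m_{32} = -15/7

multipliers: -7/3, 8/3, -15/7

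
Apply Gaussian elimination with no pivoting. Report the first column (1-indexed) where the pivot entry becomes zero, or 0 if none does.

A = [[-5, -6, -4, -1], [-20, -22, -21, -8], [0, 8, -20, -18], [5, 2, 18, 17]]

first zero-pivot column = 3

Naive forward elimination:
R2 <- R2 - (4)*R1:  [  0   2  -5  -4 ]
R4 <- R4 - (-1)*R1:  [  0  -4  14  16 ]
R3 <- R3 - (4)*R2:  [  0   0   0  -2 ]
R4 <- R4 - (-2)*R2:  [ 0  0  4  8 ]
Matrix at this point:
[ -5  -6  -4  -1 ]
[  0   2  -5  -4 ]
[  0   0   0  -2 ]
[  0   0   4   8 ]
Pivot entry (3,3) is zero but row 4 has 4 in column 3 -> naive elimination stops; a row interchange (e.g. R3 <-> R4) would be required here.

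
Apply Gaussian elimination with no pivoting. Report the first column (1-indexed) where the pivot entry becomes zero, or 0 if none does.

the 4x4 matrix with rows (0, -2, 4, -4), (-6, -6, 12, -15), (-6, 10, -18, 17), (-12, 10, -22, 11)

first zero-pivot column = 1

Naive forward elimination:
Pivot entry (1,1) is zero but row 2 has -6 in column 1 -> naive elimination stops; a row interchange (e.g. R1 <-> R2) would be required here.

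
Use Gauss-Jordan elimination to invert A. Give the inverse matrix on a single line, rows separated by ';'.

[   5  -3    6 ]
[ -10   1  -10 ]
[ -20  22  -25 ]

inverse = [-13/5 -19/25 -8/25; 2/3 1/15 2/15; 8/3 2/3 1/3]

Gauss-Jordan on [A | I]:
R1 <- (1/5)*R1:  [    1  -3/5   6/5  |   1/5     0     0 ]
R2 <- R2 - (-10)*R1:  [  0  -5   2  |   2   1   0 ]
R3 <- R3 - (-20)*R1:  [  0  10  -1  |   4   0   1 ]
R2 <- (1/-5)*R2:  [    0     1  -2/5  |  -2/5  -1/5     0 ]
R1 <- R1 - (-3/5)*R2:  [     1      0  24/25  |  -1/25  -3/25      0 ]
R3 <- R3 - (10)*R2:  [ 0  0  3  |  8  2  1 ]
R3 <- (1/3)*R3:  [   0    0    1  |  8/3  2/3  1/3 ]
R1 <- R1 - (24/25)*R3:  [      1       0       0  |   -13/5  -19/25   -8/25 ]
R2 <- R2 - (-2/5)*R3:  [    0     1     0  |   2/3  1/15  2/15 ]
Right block of [I | A^{-1}] is the inverse:
[ -13/5  -19/25  -8/25 ]
[   2/3    1/15   2/15 ]
[   8/3     2/3    1/3 ]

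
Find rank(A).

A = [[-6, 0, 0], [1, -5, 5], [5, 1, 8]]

rank(A) = 3

Row reduction:
R2 <- R2 - (-1/6)*R1:  [  0  -5   5 ]
R3 <- R3 - (-5/6)*R1:  [ 0  1  8 ]
R3 <- R3 - (-1/5)*R2:  [ 0  0  9 ]
Row echelon form:
[ -6   0  0 ]
[  0  -5  5 ]
[  0   0  9 ]
Nonzero rows / pivot columns: 3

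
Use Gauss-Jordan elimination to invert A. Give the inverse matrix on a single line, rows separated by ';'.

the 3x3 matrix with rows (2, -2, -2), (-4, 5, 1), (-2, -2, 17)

inverse = [29/2 19/3 4/3; 11 5 1; 3 4/3 1/3]

Gauss-Jordan on [A | I]:
R1 <- (1/2)*R1:  [   1   -1   -1  |  1/2    0    0 ]
R2 <- R2 - (-4)*R1:  [  0   1  -3  |   2   1   0 ]
R3 <- R3 - (-2)*R1:  [  0  -4  15  |   1   0   1 ]
R1 <- R1 - (-1)*R2:  [   1    0   -4  |  5/2    1    0 ]
R3 <- R3 - (-4)*R2:  [ 0  0  3  |  9  4  1 ]
R3 <- (1/3)*R3:  [   0    0    1  |    3  4/3  1/3 ]
R1 <- R1 - (-4)*R3:  [    1     0     0  |  29/2  19/3   4/3 ]
R2 <- R2 - (-3)*R3:  [  0   1   0  |  11   5   1 ]
Right block of [I | A^{-1}] is the inverse:
[ 29/2  19/3  4/3 ]
[   11     5    1 ]
[    3   4/3  1/3 ]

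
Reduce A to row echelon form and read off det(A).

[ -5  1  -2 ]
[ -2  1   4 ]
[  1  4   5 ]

Forward elimination:
R2 <- R2 - (2/5)*R1:  [    0   3/5  24/5 ]
R3 <- R3 - (-1/5)*R1:  [    0  21/5  23/5 ]
R3 <- R3 - (7)*R2:  [   0    0  -29 ]
Upper-triangular form:
[ -5    1    -2 ]
[  0  3/5  24/5 ]
[  0    0   -29 ]
det(A) = (-1)^0 * (-5) * (3/5) * (-29) = 87  (0 row swaps -> sign +1)

det(A) = 87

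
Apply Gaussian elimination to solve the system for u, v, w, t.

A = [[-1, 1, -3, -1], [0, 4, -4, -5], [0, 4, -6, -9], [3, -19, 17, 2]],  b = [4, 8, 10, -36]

Forward elimination on [A|b]:
R4 <- R4 - (-3)*R1:  [   0  -16    8   -1  -24 ]
R3 <- R3 - (1)*R2:  [  0   0  -2  -4   2 ]
R4 <- R4 - (-4)*R2:  [   0    0   -8  -21    8 ]
R4 <- R4 - (4)*R3:  [  0   0   0  -5   0 ]
Row echelon form:
[ -1  1  -3  -1  |  4 ]
[  0  4  -4  -5  |  8 ]
[  0  0  -2  -4  |  2 ]
[  0  0   0  -5  |  0 ]
Back-substitution:
t = (0) / -5 = 0
w = (2 - (-4)*(0)) / -2 = -1
v = (8 - (-4)*(-1) - (-5)*(0)) / 4 = 1
u = (4 - (1)*(1) - (-3)*(-1) - (-1)*(0)) / -1 = 0

(0, 1, -1, 0)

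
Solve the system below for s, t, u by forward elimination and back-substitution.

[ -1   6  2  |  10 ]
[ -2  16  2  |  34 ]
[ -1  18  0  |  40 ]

(-4, 2, -3)

Forward elimination on [A|b]:
R2 <- R2 - (2)*R1:  [  0   4  -2  14 ]
R3 <- R3 - (1)*R1:  [  0  12  -2  30 ]
R3 <- R3 - (3)*R2:  [   0    0    4  -12 ]
Row echelon form:
[ -1  6   2  |   10 ]
[  0  4  -2  |   14 ]
[  0  0   4  |  -12 ]
Back-substitution:
u = (-12) / 4 = -3
t = (14 - (-2)*(-3)) / 4 = 2
s = (10 - (6)*(2) - (2)*(-3)) / -1 = -4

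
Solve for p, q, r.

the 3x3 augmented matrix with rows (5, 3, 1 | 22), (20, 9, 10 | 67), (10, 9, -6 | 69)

(3, 3, -2)

Forward elimination on [A|b]:
R2 <- R2 - (4)*R1:  [   0   -3    6  -21 ]
R3 <- R3 - (2)*R1:  [  0   3  -8  25 ]
R3 <- R3 - (-1)*R2:  [  0   0  -2   4 ]
Row echelon form:
[ 5   3   1  |   22 ]
[ 0  -3   6  |  -21 ]
[ 0   0  -2  |    4 ]
Back-substitution:
r = (4) / -2 = -2
q = (-21 - (6)*(-2)) / -3 = 3
p = (22 - (3)*(3) - (1)*(-2)) / 5 = 3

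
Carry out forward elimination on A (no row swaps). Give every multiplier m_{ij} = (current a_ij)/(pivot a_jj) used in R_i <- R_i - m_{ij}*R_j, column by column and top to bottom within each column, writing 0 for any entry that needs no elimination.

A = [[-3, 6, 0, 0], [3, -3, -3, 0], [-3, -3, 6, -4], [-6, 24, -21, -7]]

Forward elimination:
R2 <- R2 - (-1)*R1:  [  0   3  -3   0 ]
R3 <- R3 - (1)*R1:  [  0  -9   6  -4 ]
R4 <- R4 - (2)*R1:  [   0   12  -21   -7 ]
R3 <- R3 - (-3)*R2:  [  0   0  -3  -4 ]
R4 <- R4 - (4)*R2:  [  0   0  -9  -7 ]
R4 <- R4 - (3)*R3:  [ 0  0  0  5 ]
Multipliers (in order of application): m_{21} = -1, m_{31} = 1, m_{41} = 2, m_{32} = -3, m_{42} = 4, m_{43} = 3

multipliers: -1, 1, 2, -3, 4, 3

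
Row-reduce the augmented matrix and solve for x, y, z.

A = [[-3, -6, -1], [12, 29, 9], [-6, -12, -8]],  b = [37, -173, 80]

(-4, -4, -1)

Forward elimination on [A|b]:
R2 <- R2 - (-4)*R1:  [   0    5    5  -25 ]
R3 <- R3 - (2)*R1:  [  0   0  -6   6 ]
Row echelon form:
[ -3  -6  -1  |   37 ]
[  0   5   5  |  -25 ]
[  0   0  -6  |    6 ]
Back-substitution:
z = (6) / -6 = -1
y = (-25 - (5)*(-1)) / 5 = -4
x = (37 - (-6)*(-4) - (-1)*(-1)) / -3 = -4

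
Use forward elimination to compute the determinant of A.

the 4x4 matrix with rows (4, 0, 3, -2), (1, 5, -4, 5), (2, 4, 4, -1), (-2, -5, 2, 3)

det(A) = 835

Forward elimination:
R2 <- R2 - (1/4)*R1:  [     0      5  -19/4   11/2 ]
R3 <- R3 - (1/2)*R1:  [   0    4  5/2    0 ]
R4 <- R4 - (-1/2)*R1:  [   0   -5  7/2    2 ]
R3 <- R3 - (4/5)*R2:  [     0      0  63/10  -22/5 ]
R4 <- R4 - (-1)*R2:  [    0     0  -5/4  15/2 ]
R4 <- R4 - (-25/126)*R3:  [       0        0        0  835/126 ]
Upper-triangular form:
[ 4  0      3       -2 ]
[ 0  5  -19/4     11/2 ]
[ 0  0  63/10    -22/5 ]
[ 0  0      0  835/126 ]
det(A) = (-1)^0 * (4) * (5) * (63/10) * (835/126) = 835  (0 row swaps -> sign +1)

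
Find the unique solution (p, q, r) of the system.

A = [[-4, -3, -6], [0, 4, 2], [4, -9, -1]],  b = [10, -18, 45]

(2, -4, -1)

Forward elimination on [A|b]:
R3 <- R3 - (-1)*R1:  [   0  -12   -7   55 ]
R3 <- R3 - (-3)*R2:  [  0   0  -1   1 ]
Row echelon form:
[ -4  -3  -6  |   10 ]
[  0   4   2  |  -18 ]
[  0   0  -1  |    1 ]
Back-substitution:
r = (1) / -1 = -1
q = (-18 - (2)*(-1)) / 4 = -4
p = (10 - (-3)*(-4) - (-6)*(-1)) / -4 = 2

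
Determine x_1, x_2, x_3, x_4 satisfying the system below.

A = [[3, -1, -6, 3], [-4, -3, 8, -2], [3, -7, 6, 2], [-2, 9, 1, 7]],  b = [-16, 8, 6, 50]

Forward elimination on [A|b]:
R2 <- R2 - (-4/3)*R1:  [     0  -13/3      0      2  -40/3 ]
R3 <- R3 - (1)*R1:  [  0  -6  12  -1  22 ]
R4 <- R4 - (-2/3)*R1:  [     0   25/3     -3      9  118/3 ]
R3 <- R3 - (18/13)*R2:  [      0       0      12  -49/13  526/13 ]
R4 <- R4 - (-25/13)*R2:  [      0       0      -3  167/13  178/13 ]
R4 <- R4 - (-1/4)*R3:  [      0       0       0  619/52  619/26 ]
Row echelon form:
[ 3     -1  -6       3  |     -16 ]
[ 0  -13/3   0       2  |   -40/3 ]
[ 0      0  12  -49/13  |  526/13 ]
[ 0      0   0  619/52  |  619/26 ]
Back-substitution:
x_4 = (619/26) / (619/52) = 2
x_3 = (526/13 - (-49/13)*(2)) / 12 = 4
x_2 = (-40/3 - (2)*(2)) / (-13/3) = 4
x_1 = (-16 - (-1)*(4) - (-6)*(4) - (3)*(2)) / 3 = 2

(2, 4, 4, 2)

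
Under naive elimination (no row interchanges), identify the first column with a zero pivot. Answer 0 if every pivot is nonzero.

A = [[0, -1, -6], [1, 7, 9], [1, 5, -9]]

Naive forward elimination:
Pivot entry (1,1) is zero but row 2 has 1 in column 1 -> naive elimination stops; a row interchange (e.g. R1 <-> R2) would be required here.

first zero-pivot column = 1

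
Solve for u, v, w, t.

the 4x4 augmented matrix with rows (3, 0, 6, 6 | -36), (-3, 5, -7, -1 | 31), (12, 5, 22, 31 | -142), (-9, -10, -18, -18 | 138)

(-4, -3, -5, 1)

Forward elimination on [A|b]:
R2 <- R2 - (-1)*R1:  [  0   5  -1   5  -5 ]
R3 <- R3 - (4)*R1:  [  0   5  -2   7   2 ]
R4 <- R4 - (-3)*R1:  [   0  -10    0    0   30 ]
R3 <- R3 - (1)*R2:  [  0   0  -1   2   7 ]
R4 <- R4 - (-2)*R2:  [  0   0  -2  10  20 ]
R4 <- R4 - (2)*R3:  [ 0  0  0  6  6 ]
Row echelon form:
[ 3  0   6  6  |  -36 ]
[ 0  5  -1  5  |   -5 ]
[ 0  0  -1  2  |    7 ]
[ 0  0   0  6  |    6 ]
Back-substitution:
t = (6) / 6 = 1
w = (7 - (2)*(1)) / -1 = -5
v = (-5 - (-1)*(-5) - (5)*(1)) / 5 = -3
u = (-36 - (6)*(-5) - (6)*(1)) / 3 = -4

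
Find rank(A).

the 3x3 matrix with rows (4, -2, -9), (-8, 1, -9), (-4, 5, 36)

Row reduction:
R2 <- R2 - (-2)*R1:  [   0   -3  -27 ]
R3 <- R3 - (-1)*R1:  [  0   3  27 ]
R3 <- R3 - (-1)*R2:  [ 0  0  0 ]
Row echelon form:
[ 4  -2   -9 ]
[ 0  -3  -27 ]
[ 0   0    0 ]
Nonzero rows / pivot columns: 2

rank(A) = 2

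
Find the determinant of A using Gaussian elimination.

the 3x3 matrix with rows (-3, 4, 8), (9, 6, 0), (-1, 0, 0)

Forward elimination:
R2 <- R2 - (-3)*R1:  [  0  18  24 ]
R3 <- R3 - (1/3)*R1:  [    0  -4/3  -8/3 ]
R3 <- R3 - (-2/27)*R2:  [    0     0  -8/9 ]
Upper-triangular form:
[ -3   4     8 ]
[  0  18    24 ]
[  0   0  -8/9 ]
det(A) = (-1)^0 * (-3) * (18) * (-8/9) = 48  (0 row swaps -> sign +1)

det(A) = 48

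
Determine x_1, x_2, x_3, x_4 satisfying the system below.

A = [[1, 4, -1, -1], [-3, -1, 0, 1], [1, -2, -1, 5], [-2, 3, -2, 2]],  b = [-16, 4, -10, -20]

Forward elimination on [A|b]:
R2 <- R2 - (-3)*R1:  [   0   11   -3   -2  -44 ]
R3 <- R3 - (1)*R1:  [  0  -6   0   6   6 ]
R4 <- R4 - (-2)*R1:  [   0   11   -4    0  -52 ]
R3 <- R3 - (-6/11)*R2:  [      0       0  -18/11   54/11     -18 ]
R4 <- R4 - (1)*R2:  [  0   0  -1   2  -8 ]
R4 <- R4 - (11/18)*R3:  [  0   0   0  -1   3 ]
Row echelon form:
[ 1   4      -1     -1  |  -16 ]
[ 0  11      -3     -2  |  -44 ]
[ 0   0  -18/11  54/11  |  -18 ]
[ 0   0       0     -1  |    3 ]
Back-substitution:
x_4 = (3) / -1 = -3
x_3 = (-18 - (54/11)*(-3)) / (-18/11) = 2
x_2 = (-44 - (-3)*(2) - (-2)*(-3)) / 11 = -4
x_1 = (-16 - (4)*(-4) - (-1)*(2) - (-1)*(-3)) / 1 = -1

(-1, -4, 2, -3)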